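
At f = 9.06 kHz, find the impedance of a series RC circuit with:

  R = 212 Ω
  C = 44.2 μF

Step 1 — Angular frequency: ω = 2π·f = 2π·9060 = 5.693e+04 rad/s.
Step 2 — Component impedances:
  R: Z = R = 212 Ω
  C: Z = 1/(jωC) = -j/(ω·C) = 0 - j0.3974 Ω
Step 3 — Series combination: Z_total = R + C = 212 - j0.3974 Ω = 212∠-0.1° Ω.

Z = 212 - j0.3974 Ω = 212∠-0.1° Ω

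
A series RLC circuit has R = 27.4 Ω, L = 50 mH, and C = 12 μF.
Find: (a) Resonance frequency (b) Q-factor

Step 1 — Resonance condition Im(Z)=0 gives ω₀ = 1/√(LC).
Step 2 — ω₀ = 1/√(0.05·1.2e-05) = 1291 rad/s.
Step 3 — f₀ = ω₀/(2π) = 205.5 Hz.
Step 4 — Series Q: Q = ω₀L/R = 1291·0.05/27.4 = 2.356.

(a) f₀ = 205.5 Hz  (b) Q = 2.356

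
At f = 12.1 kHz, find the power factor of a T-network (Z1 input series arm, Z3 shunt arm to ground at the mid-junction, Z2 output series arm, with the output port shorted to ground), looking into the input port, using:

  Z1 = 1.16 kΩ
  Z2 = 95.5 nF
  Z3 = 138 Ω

Step 1 — Angular frequency: ω = 2π·f = 2π·1.21e+04 = 7.603e+04 rad/s.
Step 2 — Component impedances:
  Z1: Z = R = 1160 Ω
  Z2: Z = 1/(jωC) = -j/(ω·C) = 0 - j137.7 Ω
  Z3: Z = R = 138 Ω
Step 3 — With the output port shorted to ground, the output series arm Z2 runs from the junction to ground; the shunt arm Z3 also runs from the junction to ground. They appear in parallel: Z3 || Z2 = 68.87 - j69 Ω.
Step 4 — Series with input arm Z1: Z_in = Z1 + (Z3 || Z2) = 1229 - j69 Ω = 1231∠-3.2° Ω.
Step 5 — Power factor: PF = cos(φ) = Re(Z)/|Z| = 1229/1231 = 0.9984.
Step 6 — Type: Im(Z) = -69 ⇒ leading (phase φ = -3.2°).

PF = 0.9984 (leading, φ = -3.2°)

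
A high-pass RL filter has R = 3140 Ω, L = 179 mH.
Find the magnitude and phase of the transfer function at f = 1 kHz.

Step 1 — Angular frequency: ω = 2π·1000 = 6283 rad/s.
Step 2 — Transfer function: H(jω) = jωL/(R + jωL).
Step 3 — Numerator jωL = j·1125; denominator R + jωL = 3140 + j1125.
Step 4 — H = 0.1137 + j0.3175.
Step 5 — Magnitude: |H| = 0.3372 (-9.4 dB); phase: φ = 70.3°.

|H| = 0.3372 (-9.4 dB), φ = 70.3°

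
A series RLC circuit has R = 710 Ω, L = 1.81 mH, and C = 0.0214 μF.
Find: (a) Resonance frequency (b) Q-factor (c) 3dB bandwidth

Step 1 — Resonance: ω₀ = 1/√(LC) = 1/√(0.00181·2.14e-08) = 1.607e+05 rad/s.
Step 2 — f₀ = ω₀/(2π) = 2.557e+04 Hz.
Step 3 — Series Q: Q = ω₀L/R = 1.607e+05·0.00181/710 = 0.4096.
Step 4 — Bandwidth: Δω = ω₀/Q = 3.923e+05 rad/s; BW = Δω/(2π) = 6.243e+04 Hz.

(a) f₀ = 2.557e+04 Hz  (b) Q = 0.4096  (c) BW = 6.243e+04 Hz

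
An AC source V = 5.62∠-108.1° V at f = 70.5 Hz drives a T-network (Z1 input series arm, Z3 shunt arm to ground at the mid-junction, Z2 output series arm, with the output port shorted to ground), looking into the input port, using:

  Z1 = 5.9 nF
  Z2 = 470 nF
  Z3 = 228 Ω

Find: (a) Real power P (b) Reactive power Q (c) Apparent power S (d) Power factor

Step 1 — Angular frequency: ω = 2π·f = 2π·70.5 = 443 rad/s.
Step 2 — Component impedances:
  Z1: Z = 1/(jωC) = -j/(ω·C) = 0 - j3.826e+05 Ω
  Z2: Z = 1/(jωC) = -j/(ω·C) = 0 - j4803 Ω
  Z3: Z = R = 228 Ω
Step 3 — With the output port shorted to ground, the output series arm Z2 runs from the junction to ground; the shunt arm Z3 also runs from the junction to ground. They appear in parallel: Z3 || Z2 = 227.5 - j10.8 Ω.
Step 4 — Series with input arm Z1: Z_in = Z1 + (Z3 || Z2) = 227.5 - j3.826e+05 Ω = 3.826e+05∠-90.0° Ω.
Step 5 — Source phasor: V = 5.62∠-108.1° V = -1.746 - j5.342 V.
Step 6 — Current: I = V / Z = 1.396e-05 - j4.571e-06 A = 1.469e-05∠-18.1° A.
Step 7 — Complex power: S = V·I* = 4.907e-08 - j8.254e-05 VA.
Step 8 — Real power: P = Re(S) = 4.907e-08 W.
Step 9 — Reactive power: Q = Im(S) = -8.254e-05 VAR.
Step 10 — Apparent power: |S| = 8.254e-05 VA.
Step 11 — Power factor: PF = P/|S| = 0.0005945 (leading).

(a) P = 4.907e-08 W  (b) Q = -8.254e-05 VAR  (c) S = 8.254e-05 VA  (d) PF = 0.0005945 (leading)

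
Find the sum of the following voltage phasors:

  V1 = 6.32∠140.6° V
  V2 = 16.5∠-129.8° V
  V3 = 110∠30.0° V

Step 1 — Convert each phasor to rectangular form:
  V1 = 6.32·(cos(140.6°) + j·sin(140.6°)) = -4.884 + j4.011 V
  V2 = 16.5·(cos(-129.8°) + j·sin(-129.8°)) = -10.56 - j12.68 V
  V3 = 110·(cos(30.0°) + j·sin(30.0°)) = 95.26 + j55 V
Step 2 — Sum components: V_total = 79.82 + j46.33 V.
Step 3 — Convert to polar: |V_total| = 92.29 V, ∠V_total = 30.1°.

V_total = 92.29∠30.1° V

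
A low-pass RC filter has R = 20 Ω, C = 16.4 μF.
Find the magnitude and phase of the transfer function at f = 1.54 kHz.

Step 1 — Angular frequency: ω = 2π·1540 = 9676 rad/s.
Step 2 — Transfer function: H(jω) = 1/(1 + jωRC).
Step 3 — Denominator: 1 + jωRC = 1 + j·9676·20·1.64e-05 = 1 + j3.174.
Step 4 — H = 0.09031 - j0.2866.
Step 5 — Magnitude: |H| = 0.3005 (-10.4 dB); phase: φ = -72.5°.

|H| = 0.3005 (-10.4 dB), φ = -72.5°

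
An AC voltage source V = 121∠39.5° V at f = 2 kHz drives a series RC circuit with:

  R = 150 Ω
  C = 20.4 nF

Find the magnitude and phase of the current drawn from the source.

Step 1 — Angular frequency: ω = 2π·f = 2π·2000 = 1.257e+04 rad/s.
Step 2 — Component impedances:
  R: Z = R = 150 Ω
  C: Z = 1/(jωC) = -j/(ω·C) = 0 - j3901 Ω
Step 3 — Series combination: Z_total = R + C = 150 - j3901 Ω = 3904∠-87.8° Ω.
Step 4 — Source phasor: V = 121∠39.5° V = 93.37 + j76.97 V.
Step 5 — Ohm's law: I = V / Z_total = (93.37 + j76.97) / (150 - j3901) = -0.01878 + j0.02466 A.
Step 6 — Convert to polar: |I| = 0.031 A, ∠I = 127.3°.

I = 0.031∠127.3° A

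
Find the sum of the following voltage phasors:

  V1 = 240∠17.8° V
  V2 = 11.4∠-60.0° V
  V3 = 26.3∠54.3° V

Step 1 — Convert each phasor to rectangular form:
  V1 = 240·(cos(17.8°) + j·sin(17.8°)) = 228.5 + j73.37 V
  V2 = 11.4·(cos(-60.0°) + j·sin(-60.0°)) = 5.7 - j9.873 V
  V3 = 26.3·(cos(54.3°) + j·sin(54.3°)) = 15.35 + j21.36 V
Step 2 — Sum components: V_total = 249.6 + j84.85 V.
Step 3 — Convert to polar: |V_total| = 263.6 V, ∠V_total = 18.8°.

V_total = 263.6∠18.8° V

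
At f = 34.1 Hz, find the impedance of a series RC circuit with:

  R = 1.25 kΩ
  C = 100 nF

Step 1 — Angular frequency: ω = 2π·f = 2π·34.1 = 214.3 rad/s.
Step 2 — Component impedances:
  R: Z = R = 1250 Ω
  C: Z = 1/(jωC) = -j/(ω·C) = 0 - j4.667e+04 Ω
Step 3 — Series combination: Z_total = R + C = 1250 - j4.667e+04 Ω = 4.669e+04∠-88.5° Ω.

Z = 1250 - j4.667e+04 Ω = 4.669e+04∠-88.5° Ω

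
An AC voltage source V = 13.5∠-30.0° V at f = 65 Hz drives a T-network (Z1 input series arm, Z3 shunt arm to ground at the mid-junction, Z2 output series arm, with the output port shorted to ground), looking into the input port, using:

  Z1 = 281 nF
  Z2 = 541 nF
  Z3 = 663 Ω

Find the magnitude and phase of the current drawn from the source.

Step 1 — Angular frequency: ω = 2π·f = 2π·65 = 408.4 rad/s.
Step 2 — Component impedances:
  Z1: Z = 1/(jωC) = -j/(ω·C) = 0 - j8714 Ω
  Z2: Z = 1/(jωC) = -j/(ω·C) = 0 - j4526 Ω
  Z3: Z = R = 663 Ω
Step 3 — With the output port shorted to ground, the output series arm Z2 runs from the junction to ground; the shunt arm Z3 also runs from the junction to ground. They appear in parallel: Z3 || Z2 = 649.1 - j95.08 Ω.
Step 4 — Series with input arm Z1: Z_in = Z1 + (Z3 || Z2) = 649.1 - j8809 Ω = 8833∠-85.8° Ω.
Step 5 — Source phasor: V = 13.5∠-30.0° V = 11.69 - j6.75 V.
Step 6 — Ohm's law: I = V / Z_total = (11.69 - j6.75) / (649.1 - j8809) = 0.0008594 + j0.001264 A.
Step 7 — Convert to polar: |I| = 0.001528 A, ∠I = 55.8°.

I = 0.001528∠55.8° A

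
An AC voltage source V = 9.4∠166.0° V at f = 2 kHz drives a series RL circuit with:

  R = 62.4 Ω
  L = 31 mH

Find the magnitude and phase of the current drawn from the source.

Step 1 — Angular frequency: ω = 2π·f = 2π·2000 = 1.257e+04 rad/s.
Step 2 — Component impedances:
  R: Z = R = 62.4 Ω
  L: Z = jωL = j·1.257e+04·0.031 = 0 + j389.6 Ω
Step 3 — Series combination: Z_total = R + L = 62.4 + j389.6 Ω = 394.5∠80.9° Ω.
Step 4 — Source phasor: V = 9.4∠166.0° V = -9.121 + j2.274 V.
Step 5 — Ohm's law: I = V / Z_total = (-9.121 + j2.274) / (62.4 + j389.6) = 0.002035 + j0.02374 A.
Step 6 — Convert to polar: |I| = 0.02383 A, ∠I = 85.1°.

I = 0.02383∠85.1° A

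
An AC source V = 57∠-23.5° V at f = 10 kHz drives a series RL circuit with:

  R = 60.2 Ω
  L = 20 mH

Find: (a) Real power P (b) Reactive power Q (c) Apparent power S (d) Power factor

Step 1 — Angular frequency: ω = 2π·f = 2π·1e+04 = 6.283e+04 rad/s.
Step 2 — Component impedances:
  R: Z = R = 60.2 Ω
  L: Z = jωL = j·6.283e+04·0.02 = 0 + j1257 Ω
Step 3 — Series combination: Z_total = R + L = 60.2 + j1257 Ω = 1258∠87.3° Ω.
Step 4 — Source phasor: V = 57∠-23.5° V = 52.27 - j22.73 V.
Step 5 — Current: I = V / Z = -0.01606 - j0.04237 A = 0.04531∠-110.8° A.
Step 6 — Complex power: S = V·I* = 0.1236 + j2.58 VA.
Step 7 — Real power: P = Re(S) = 0.1236 W.
Step 8 — Reactive power: Q = Im(S) = 2.58 VAR.
Step 9 — Apparent power: |S| = 2.583 VA.
Step 10 — Power factor: PF = P/|S| = 0.04785 (lagging).

(a) P = 0.1236 W  (b) Q = 2.58 VAR  (c) S = 2.583 VA  (d) PF = 0.04785 (lagging)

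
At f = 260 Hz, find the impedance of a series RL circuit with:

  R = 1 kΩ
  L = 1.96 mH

Step 1 — Angular frequency: ω = 2π·f = 2π·260 = 1634 rad/s.
Step 2 — Component impedances:
  R: Z = R = 1000 Ω
  L: Z = jωL = j·1634·0.00196 = 0 + j3.202 Ω
Step 3 — Series combination: Z_total = R + L = 1000 + j3.202 Ω = 1000∠0.2° Ω.

Z = 1000 + j3.202 Ω = 1000∠0.2° Ω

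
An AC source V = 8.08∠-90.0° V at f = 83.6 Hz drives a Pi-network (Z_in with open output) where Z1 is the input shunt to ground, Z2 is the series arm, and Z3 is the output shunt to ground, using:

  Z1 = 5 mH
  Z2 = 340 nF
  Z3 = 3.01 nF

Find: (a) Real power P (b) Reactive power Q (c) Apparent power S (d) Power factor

Step 1 — Angular frequency: ω = 2π·f = 2π·83.6 = 525.3 rad/s.
Step 2 — Component impedances:
  Z1: Z = jωL = j·525.3·0.005 = 0 + j2.626 Ω
  Z2: Z = 1/(jωC) = -j/(ω·C) = 0 - j5599 Ω
  Z3: Z = 1/(jωC) = -j/(ω·C) = 0 - j6.325e+05 Ω
Step 3 — With open output, the series arm Z2 and the output shunt Z3 appear in series to ground: Z2 + Z3 = 0 - j6.381e+05 Ω.
Step 4 — Parallel with input shunt Z1: Z_in = Z1 || (Z2 + Z3) = 0 + j2.626 Ω = 2.626∠90.0° Ω.
Step 5 — Source phasor: V = 8.08∠-90.0° V = 0 - j8.08 V.
Step 6 — Current: I = V / Z = -3.076 A = 3.076∠-180.0° A.
Step 7 — Complex power: S = V·I* = 0 + j24.86 VA.
Step 8 — Real power: P = Re(S) = 0 W.
Step 9 — Reactive power: Q = Im(S) = 24.86 VAR.
Step 10 — Apparent power: |S| = 24.86 VA.
Step 11 — Power factor: PF = P/|S| = 0 (lagging).

(a) P = 0 W  (b) Q = 24.86 VAR  (c) S = 24.86 VA  (d) PF = 0 (lagging)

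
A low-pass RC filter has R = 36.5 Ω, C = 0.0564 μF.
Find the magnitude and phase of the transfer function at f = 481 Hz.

Step 1 — Angular frequency: ω = 2π·481 = 3022 rad/s.
Step 2 — Transfer function: H(jω) = 1/(1 + jωRC).
Step 3 — Denominator: 1 + jωRC = 1 + j·3022·36.5·5.64e-08 = 1 + j0.006222.
Step 4 — H = 1 - j0.006221.
Step 5 — Magnitude: |H| = 1 (-0.0 dB); phase: φ = -0.4°.

|H| = 1 (-0.0 dB), φ = -0.4°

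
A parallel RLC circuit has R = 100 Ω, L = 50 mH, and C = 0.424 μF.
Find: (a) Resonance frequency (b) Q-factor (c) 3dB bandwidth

Step 1 — Resonance: ω₀ = 1/√(LC) = 1/√(0.05·4.24e-07) = 6868 rad/s.
Step 2 — f₀ = ω₀/(2π) = 1093 Hz.
Step 3 — Parallel Q: Q = R/(ω₀L) = 100/(6868·0.05) = 0.2912.
Step 4 — Bandwidth: Δω = ω₀/Q = 2.358e+04 rad/s; BW = Δω/(2π) = 3754 Hz.

(a) f₀ = 1093 Hz  (b) Q = 0.2912  (c) BW = 3754 Hz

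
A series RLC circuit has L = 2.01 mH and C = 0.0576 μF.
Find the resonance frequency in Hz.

Step 1 — Resonance condition Im(Z)=0 gives ω₀ = 1/√(LC).
Step 2 — ω₀ = 1/√(0.00201·5.76e-08) = 9.294e+04 rad/s.
Step 3 — f₀ = ω₀/(2π) = 1.479e+04 Hz.

f₀ = 1.479e+04 Hz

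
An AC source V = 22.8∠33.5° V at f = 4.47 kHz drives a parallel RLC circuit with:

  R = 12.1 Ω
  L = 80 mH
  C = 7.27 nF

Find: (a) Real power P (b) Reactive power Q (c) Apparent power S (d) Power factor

Step 1 — Angular frequency: ω = 2π·f = 2π·4470 = 2.809e+04 rad/s.
Step 2 — Component impedances:
  R: Z = R = 12.1 Ω
  L: Z = jωL = j·2.809e+04·0.08 = 0 + j2247 Ω
  C: Z = 1/(jωC) = -j/(ω·C) = 0 - j4898 Ω
Step 3 — Parallel combination: 1/Z_total = 1/R + 1/L + 1/C; Z_total = 12.1 + j0.03527 Ω = 12.1∠0.2° Ω.
Step 4 — Source phasor: V = 22.8∠33.5° V = 19.01 + j12.58 V.
Step 5 — Current: I = V / Z = 1.574 + j1.035 A = 1.884∠33.3° A.
Step 6 — Complex power: S = V·I* = 42.96 + j0.1252 VA.
Step 7 — Real power: P = Re(S) = 42.96 W.
Step 8 — Reactive power: Q = Im(S) = 0.1252 VAR.
Step 9 — Apparent power: |S| = 42.96 VA.
Step 10 — Power factor: PF = P/|S| = 1 (lagging).

(a) P = 42.96 W  (b) Q = 0.1252 VAR  (c) S = 42.96 VA  (d) PF = 1 (lagging)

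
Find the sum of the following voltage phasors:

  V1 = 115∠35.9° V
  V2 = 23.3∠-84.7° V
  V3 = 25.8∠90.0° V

Step 1 — Convert each phasor to rectangular form:
  V1 = 115·(cos(35.9°) + j·sin(35.9°)) = 93.15 + j67.43 V
  V2 = 23.3·(cos(-84.7°) + j·sin(-84.7°)) = 2.152 - j23.2 V
  V3 = 25.8·(cos(90.0°) + j·sin(90.0°)) = 0 + j25.8 V
Step 2 — Sum components: V_total = 95.31 + j70.03 V.
Step 3 — Convert to polar: |V_total| = 118.3 V, ∠V_total = 36.3°.

V_total = 118.3∠36.3° V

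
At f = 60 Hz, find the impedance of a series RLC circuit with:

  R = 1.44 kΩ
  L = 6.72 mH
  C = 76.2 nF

Step 1 — Angular frequency: ω = 2π·f = 2π·60 = 377 rad/s.
Step 2 — Component impedances:
  R: Z = R = 1440 Ω
  L: Z = jωL = j·377·0.00672 = 0 + j2.533 Ω
  C: Z = 1/(jωC) = -j/(ω·C) = 0 - j3.481e+04 Ω
Step 3 — Series combination: Z_total = R + L + C = 1440 - j3.481e+04 Ω = 3.484e+04∠-87.6° Ω.

Z = 1440 - j3.481e+04 Ω = 3.484e+04∠-87.6° Ω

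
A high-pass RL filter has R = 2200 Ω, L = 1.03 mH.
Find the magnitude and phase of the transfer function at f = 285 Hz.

Step 1 — Angular frequency: ω = 2π·285 = 1791 rad/s.
Step 2 — Transfer function: H(jω) = jωL/(R + jωL).
Step 3 — Numerator jωL = j·1.844; denominator R + jωL = 2200 + j1.844.
Step 4 — H = 7.029e-07 + j0.0008384.
Step 5 — Magnitude: |H| = 0.0008384 (-61.5 dB); phase: φ = 90.0°.

|H| = 0.0008384 (-61.5 dB), φ = 90.0°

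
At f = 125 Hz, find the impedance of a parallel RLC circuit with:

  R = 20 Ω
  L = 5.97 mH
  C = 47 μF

Step 1 — Angular frequency: ω = 2π·f = 2π·125 = 785.4 rad/s.
Step 2 — Component impedances:
  R: Z = R = 20 Ω
  L: Z = jωL = j·785.4·0.00597 = 0 + j4.689 Ω
  C: Z = 1/(jωC) = -j/(ω·C) = 0 - j27.09 Ω
Step 3 — Parallel combination: 1/Z_total = 1/R + 1/L + 1/C; Z_total = 1.488 + j5.248 Ω = 5.455∠74.2° Ω.

Z = 1.488 + j5.248 Ω = 5.455∠74.2° Ω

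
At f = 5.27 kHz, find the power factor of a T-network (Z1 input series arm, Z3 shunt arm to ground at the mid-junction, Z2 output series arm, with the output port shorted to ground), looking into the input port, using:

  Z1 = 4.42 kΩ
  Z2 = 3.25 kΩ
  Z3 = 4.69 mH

Step 1 — Angular frequency: ω = 2π·f = 2π·5270 = 3.311e+04 rad/s.
Step 2 — Component impedances:
  Z1: Z = R = 4420 Ω
  Z2: Z = R = 3250 Ω
  Z3: Z = jωL = j·3.311e+04·0.00469 = 0 + j155.3 Ω
Step 3 — With the output port shorted to ground, the output series arm Z2 runs from the junction to ground; the shunt arm Z3 also runs from the junction to ground. They appear in parallel: Z3 || Z2 = 7.404 + j154.9 Ω.
Step 4 — Series with input arm Z1: Z_in = Z1 + (Z3 || Z2) = 4427 + j154.9 Ω = 4430∠2.0° Ω.
Step 5 — Power factor: PF = cos(φ) = Re(Z)/|Z| = 4427.4/4430.1 = 0.9994.
Step 6 — Type: Im(Z) = 154.9 ⇒ lagging (phase φ = 2.0°).

PF = 0.9994 (lagging, φ = 2.0°)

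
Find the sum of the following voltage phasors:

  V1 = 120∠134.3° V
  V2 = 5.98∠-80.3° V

Step 1 — Convert each phasor to rectangular form:
  V1 = 120·(cos(134.3°) + j·sin(134.3°)) = -83.81 + j85.88 V
  V2 = 5.98·(cos(-80.3°) + j·sin(-80.3°)) = 1.008 - j5.895 V
Step 2 — Sum components: V_total = -82.8 + j79.99 V.
Step 3 — Convert to polar: |V_total| = 115.1 V, ∠V_total = 136.0°.

V_total = 115.1∠136.0° V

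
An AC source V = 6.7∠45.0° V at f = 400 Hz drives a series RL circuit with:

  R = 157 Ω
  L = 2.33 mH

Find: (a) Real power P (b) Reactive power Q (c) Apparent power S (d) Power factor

Step 1 — Angular frequency: ω = 2π·f = 2π·400 = 2513 rad/s.
Step 2 — Component impedances:
  R: Z = R = 157 Ω
  L: Z = jωL = j·2513·0.00233 = 0 + j5.856 Ω
Step 3 — Series combination: Z_total = R + L = 157 + j5.856 Ω = 157.1∠2.1° Ω.
Step 4 — Source phasor: V = 6.7∠45.0° V = 4.738 + j4.738 V.
Step 5 — Current: I = V / Z = 0.03126 + j0.02901 A = 0.04265∠42.9° A.
Step 6 — Complex power: S = V·I* = 0.2855 + j0.01065 VA.
Step 7 — Real power: P = Re(S) = 0.2855 W.
Step 8 — Reactive power: Q = Im(S) = 0.01065 VAR.
Step 9 — Apparent power: |S| = 0.2857 VA.
Step 10 — Power factor: PF = P/|S| = 0.9993 (lagging).

(a) P = 0.2855 W  (b) Q = 0.01065 VAR  (c) S = 0.2857 VA  (d) PF = 0.9993 (lagging)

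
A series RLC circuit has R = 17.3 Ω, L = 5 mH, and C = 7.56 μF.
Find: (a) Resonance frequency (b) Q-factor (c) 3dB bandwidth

Step 1 — Resonance condition Im(Z)=0 gives ω₀ = 1/√(LC).
Step 2 — ω₀ = 1/√(0.005·7.56e-06) = 5143 rad/s.
Step 3 — f₀ = ω₀/(2π) = 818.6 Hz.
Step 4 — Series Q: Q = ω₀L/R = 5143·0.005/17.3 = 1.487.
Step 5 — 3dB bandwidth: Δω = ω₀/Q = 3460 rad/s; BW = Δω/(2π) = 550.7 Hz.

(a) f₀ = 818.6 Hz  (b) Q = 1.487  (c) BW = 550.7 Hz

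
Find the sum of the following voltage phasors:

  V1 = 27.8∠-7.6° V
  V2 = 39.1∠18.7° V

Step 1 — Convert each phasor to rectangular form:
  V1 = 27.8·(cos(-7.6°) + j·sin(-7.6°)) = 27.56 - j3.677 V
  V2 = 39.1·(cos(18.7°) + j·sin(18.7°)) = 37.04 + j12.54 V
Step 2 — Sum components: V_total = 64.59 + j8.859 V.
Step 3 — Convert to polar: |V_total| = 65.2 V, ∠V_total = 7.8°.

V_total = 65.2∠7.8° V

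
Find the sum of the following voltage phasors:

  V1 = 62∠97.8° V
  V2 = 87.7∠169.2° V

Step 1 — Convert each phasor to rectangular form:
  V1 = 62·(cos(97.8°) + j·sin(97.8°)) = -8.414 + j61.43 V
  V2 = 87.7·(cos(169.2°) + j·sin(169.2°)) = -86.15 + j16.43 V
Step 2 — Sum components: V_total = -94.56 + j77.86 V.
Step 3 — Convert to polar: |V_total| = 122.5 V, ∠V_total = 140.5°.

V_total = 122.5∠140.5° V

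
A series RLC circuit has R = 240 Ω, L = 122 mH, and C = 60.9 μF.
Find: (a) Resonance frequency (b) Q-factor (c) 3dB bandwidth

Step 1 — Resonance: ω₀ = 1/√(LC) = 1/√(0.122·6.09e-05) = 366.9 rad/s.
Step 2 — f₀ = ω₀/(2π) = 58.39 Hz.
Step 3 — Series Q: Q = ω₀L/R = 366.9·0.122/240 = 0.1865.
Step 4 — Bandwidth: Δω = ω₀/Q = 1967 rad/s; BW = Δω/(2π) = 313.1 Hz.

(a) f₀ = 58.39 Hz  (b) Q = 0.1865  (c) BW = 313.1 Hz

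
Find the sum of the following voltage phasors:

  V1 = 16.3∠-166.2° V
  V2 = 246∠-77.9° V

Step 1 — Convert each phasor to rectangular form:
  V1 = 16.3·(cos(-166.2°) + j·sin(-166.2°)) = -15.83 - j3.888 V
  V2 = 246·(cos(-77.9°) + j·sin(-77.9°)) = 51.57 - j240.5 V
Step 2 — Sum components: V_total = 35.74 - j244.4 V.
Step 3 — Convert to polar: |V_total| = 247 V, ∠V_total = -81.7°.

V_total = 247∠-81.7° V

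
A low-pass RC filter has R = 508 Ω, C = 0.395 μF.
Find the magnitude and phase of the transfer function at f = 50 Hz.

Step 1 — Angular frequency: ω = 2π·50 = 314.2 rad/s.
Step 2 — Transfer function: H(jω) = 1/(1 + jωRC).
Step 3 — Denominator: 1 + jωRC = 1 + j·314.2·508·3.95e-07 = 1 + j0.06304.
Step 4 — H = 0.996 - j0.06279.
Step 5 — Magnitude: |H| = 0.998 (-0.0 dB); phase: φ = -3.6°.

|H| = 0.998 (-0.0 dB), φ = -3.6°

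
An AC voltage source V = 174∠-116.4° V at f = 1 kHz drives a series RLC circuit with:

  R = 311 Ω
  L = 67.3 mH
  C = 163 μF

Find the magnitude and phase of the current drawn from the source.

Step 1 — Angular frequency: ω = 2π·f = 2π·1000 = 6283 rad/s.
Step 2 — Component impedances:
  R: Z = R = 311 Ω
  L: Z = jωL = j·6283·0.0673 = 0 + j422.9 Ω
  C: Z = 1/(jωC) = -j/(ω·C) = 0 - j0.9764 Ω
Step 3 — Series combination: Z_total = R + L + C = 311 + j421.9 Ω = 524.1∠53.6° Ω.
Step 4 — Source phasor: V = 174∠-116.4° V = -77.37 - j155.9 V.
Step 5 — Ohm's law: I = V / Z_total = (-77.37 - j155.9) / (311 + j421.9) = -0.3269 - j0.05763 A.
Step 6 — Convert to polar: |I| = 0.332 A, ∠I = -170.0°.

I = 0.332∠-170.0° A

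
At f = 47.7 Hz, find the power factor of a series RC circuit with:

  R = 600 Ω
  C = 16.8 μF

Step 1 — Angular frequency: ω = 2π·f = 2π·47.7 = 299.7 rad/s.
Step 2 — Component impedances:
  R: Z = R = 600 Ω
  C: Z = 1/(jωC) = -j/(ω·C) = 0 - j198.6 Ω
Step 3 — Series combination: Z_total = R + C = 600 - j198.6 Ω = 632∠-18.3° Ω.
Step 4 — Power factor: PF = cos(φ) = Re(Z)/|Z| = 600/632.02 = 0.9493.
Step 5 — Type: Im(Z) = -198.6 ⇒ leading (phase φ = -18.3°).

PF = 0.9493 (leading, φ = -18.3°)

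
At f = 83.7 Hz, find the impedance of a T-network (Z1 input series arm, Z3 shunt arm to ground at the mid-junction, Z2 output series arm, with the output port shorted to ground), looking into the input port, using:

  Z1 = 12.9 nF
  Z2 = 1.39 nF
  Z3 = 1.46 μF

Step 1 — Angular frequency: ω = 2π·f = 2π·83.7 = 525.9 rad/s.
Step 2 — Component impedances:
  Z1: Z = 1/(jωC) = -j/(ω·C) = 0 - j1.474e+05 Ω
  Z2: Z = 1/(jωC) = -j/(ω·C) = 0 - j1.368e+06 Ω
  Z3: Z = 1/(jωC) = -j/(ω·C) = 0 - j1302 Ω
Step 3 — With the output port shorted to ground, the output series arm Z2 runs from the junction to ground; the shunt arm Z3 also runs from the junction to ground. They appear in parallel: Z3 || Z2 = 0 - j1301 Ω.
Step 4 — Series with input arm Z1: Z_in = Z1 + (Z3 || Z2) = 0 - j1.487e+05 Ω = 1.487e+05∠-90.0° Ω.

Z = 0 - j1.487e+05 Ω = 1.487e+05∠-90.0° Ω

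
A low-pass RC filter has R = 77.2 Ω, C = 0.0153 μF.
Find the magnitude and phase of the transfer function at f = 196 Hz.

Step 1 — Angular frequency: ω = 2π·196 = 1232 rad/s.
Step 2 — Transfer function: H(jω) = 1/(1 + jωRC).
Step 3 — Denominator: 1 + jωRC = 1 + j·1232·77.2·1.53e-08 = 1 + j0.001455.
Step 4 — H = 1 - j0.001455.
Step 5 — Magnitude: |H| = 1 (-0.0 dB); phase: φ = -0.1°.

|H| = 1 (-0.0 dB), φ = -0.1°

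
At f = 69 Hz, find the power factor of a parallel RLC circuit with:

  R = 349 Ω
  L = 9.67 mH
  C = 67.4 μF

Step 1 — Angular frequency: ω = 2π·f = 2π·69 = 433.5 rad/s.
Step 2 — Component impedances:
  R: Z = R = 349 Ω
  L: Z = jωL = j·433.5·0.00967 = 0 + j4.192 Ω
  C: Z = 1/(jωC) = -j/(ω·C) = 0 - j34.22 Ω
Step 3 — Parallel combination: 1/Z_total = 1/R + 1/L + 1/C; Z_total = 0.06539 + j4.777 Ω = 4.777∠89.2° Ω.
Step 4 — Power factor: PF = cos(φ) = Re(Z)/|Z| = 0.06539/4.777 = 0.01369.
Step 5 — Type: Im(Z) = 4.777 ⇒ lagging (phase φ = 89.2°).

PF = 0.01369 (lagging, φ = 89.2°)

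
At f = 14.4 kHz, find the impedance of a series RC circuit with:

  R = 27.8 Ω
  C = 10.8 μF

Step 1 — Angular frequency: ω = 2π·f = 2π·1.44e+04 = 9.048e+04 rad/s.
Step 2 — Component impedances:
  R: Z = R = 27.8 Ω
  C: Z = 1/(jωC) = -j/(ω·C) = 0 - j1.023 Ω
Step 3 — Series combination: Z_total = R + C = 27.8 - j1.023 Ω = 27.82∠-2.1° Ω.

Z = 27.8 - j1.023 Ω = 27.82∠-2.1° Ω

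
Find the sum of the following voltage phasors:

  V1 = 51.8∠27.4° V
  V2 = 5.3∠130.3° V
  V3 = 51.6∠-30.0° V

Step 1 — Convert each phasor to rectangular form:
  V1 = 51.8·(cos(27.4°) + j·sin(27.4°)) = 45.99 + j23.84 V
  V2 = 5.3·(cos(130.3°) + j·sin(130.3°)) = -3.428 + j4.042 V
  V3 = 51.6·(cos(-30.0°) + j·sin(-30.0°)) = 44.69 - j25.8 V
Step 2 — Sum components: V_total = 87.25 + j2.08 V.
Step 3 — Convert to polar: |V_total| = 87.27 V, ∠V_total = 1.4°.

V_total = 87.27∠1.4° V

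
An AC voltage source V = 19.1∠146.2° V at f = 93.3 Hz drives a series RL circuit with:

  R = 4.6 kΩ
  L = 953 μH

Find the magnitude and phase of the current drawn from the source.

Step 1 — Angular frequency: ω = 2π·f = 2π·93.3 = 586.2 rad/s.
Step 2 — Component impedances:
  R: Z = R = 4600 Ω
  L: Z = jωL = j·586.2·0.000953 = 0 + j0.5587 Ω
Step 3 — Series combination: Z_total = R + L = 4600 + j0.5587 Ω = 4600∠0.0° Ω.
Step 4 — Source phasor: V = 19.1∠146.2° V = -15.87 + j10.63 V.
Step 5 — Ohm's law: I = V / Z_total = (-15.87 + j10.63) / (4600 + j0.5587) = -0.00345 + j0.00231 A.
Step 6 — Convert to polar: |I| = 0.004152 A, ∠I = 146.2°.

I = 0.004152∠146.2° A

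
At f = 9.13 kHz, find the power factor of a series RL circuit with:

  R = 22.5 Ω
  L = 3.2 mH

Step 1 — Angular frequency: ω = 2π·f = 2π·9130 = 5.737e+04 rad/s.
Step 2 — Component impedances:
  R: Z = R = 22.5 Ω
  L: Z = jωL = j·5.737e+04·0.0032 = 0 + j183.6 Ω
Step 3 — Series combination: Z_total = R + L = 22.5 + j183.6 Ω = 184.9∠83.0° Ω.
Step 4 — Power factor: PF = cos(φ) = Re(Z)/|Z| = 22.5/184.9 = 0.1217.
Step 5 — Type: Im(Z) = 183.6 ⇒ lagging (phase φ = 83.0°).

PF = 0.1217 (lagging, φ = 83.0°)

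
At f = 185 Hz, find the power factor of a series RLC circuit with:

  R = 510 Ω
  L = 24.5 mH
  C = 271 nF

Step 1 — Angular frequency: ω = 2π·f = 2π·185 = 1162 rad/s.
Step 2 — Component impedances:
  R: Z = R = 510 Ω
  L: Z = jωL = j·1162·0.0245 = 0 + j28.48 Ω
  C: Z = 1/(jωC) = -j/(ω·C) = 0 - j3175 Ω
Step 3 — Series combination: Z_total = R + L + C = 510 - j3146 Ω = 3187∠-80.8° Ω.
Step 4 — Power factor: PF = cos(φ) = Re(Z)/|Z| = 510/3187 = 0.16.
Step 5 — Type: Im(Z) = -3146 ⇒ leading (phase φ = -80.8°).

PF = 0.16 (leading, φ = -80.8°)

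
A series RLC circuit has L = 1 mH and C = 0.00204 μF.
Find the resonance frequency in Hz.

Step 1 — Resonance condition Im(Z)=0 gives ω₀ = 1/√(LC).
Step 2 — ω₀ = 1/√(0.001·2.04e-09) = 7.001e+05 rad/s.
Step 3 — f₀ = ω₀/(2π) = 1.114e+05 Hz.

f₀ = 1.114e+05 Hz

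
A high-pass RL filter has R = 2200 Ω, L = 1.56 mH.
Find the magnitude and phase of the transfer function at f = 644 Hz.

Step 1 — Angular frequency: ω = 2π·644 = 4046 rad/s.
Step 2 — Transfer function: H(jω) = jωL/(R + jωL).
Step 3 — Numerator jωL = j·6.312; denominator R + jωL = 2200 + j6.312.
Step 4 — H = 8.232e-06 + j0.002869.
Step 5 — Magnitude: |H| = 0.002869 (-50.8 dB); phase: φ = 89.8°.

|H| = 0.002869 (-50.8 dB), φ = 89.8°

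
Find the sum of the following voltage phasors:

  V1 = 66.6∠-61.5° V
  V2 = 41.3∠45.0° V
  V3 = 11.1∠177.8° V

Step 1 — Convert each phasor to rectangular form:
  V1 = 66.6·(cos(-61.5°) + j·sin(-61.5°)) = 31.78 - j58.53 V
  V2 = 41.3·(cos(45.0°) + j·sin(45.0°)) = 29.2 + j29.2 V
  V3 = 11.1·(cos(177.8°) + j·sin(177.8°)) = -11.09 + j0.4261 V
Step 2 — Sum components: V_total = 49.89 - j28.9 V.
Step 3 — Convert to polar: |V_total| = 57.66 V, ∠V_total = -30.1°.

V_total = 57.66∠-30.1° V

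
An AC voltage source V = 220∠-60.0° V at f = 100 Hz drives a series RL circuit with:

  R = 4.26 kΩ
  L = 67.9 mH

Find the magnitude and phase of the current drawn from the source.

Step 1 — Angular frequency: ω = 2π·f = 2π·100 = 628.3 rad/s.
Step 2 — Component impedances:
  R: Z = R = 4260 Ω
  L: Z = jωL = j·628.3·0.0679 = 0 + j42.66 Ω
Step 3 — Series combination: Z_total = R + L = 4260 + j42.66 Ω = 4260∠0.6° Ω.
Step 4 — Source phasor: V = 220∠-60.0° V = 110 - j190.5 V.
Step 5 — Ohm's law: I = V / Z_total = (110 - j190.5) / (4260 + j42.66) = 0.02537 - j0.04498 A.
Step 6 — Convert to polar: |I| = 0.05164 A, ∠I = -60.6°.

I = 0.05164∠-60.6° A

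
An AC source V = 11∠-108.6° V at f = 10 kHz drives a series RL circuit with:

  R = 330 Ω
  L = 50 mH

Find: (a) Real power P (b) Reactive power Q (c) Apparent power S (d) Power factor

Step 1 — Angular frequency: ω = 2π·f = 2π·1e+04 = 6.283e+04 rad/s.
Step 2 — Component impedances:
  R: Z = R = 330 Ω
  L: Z = jωL = j·6.283e+04·0.05 = 0 + j3142 Ω
Step 3 — Series combination: Z_total = R + L = 330 + j3142 Ω = 3159∠84.0° Ω.
Step 4 — Source phasor: V = 11∠-108.6° V = -3.509 - j10.43 V.
Step 5 — Current: I = V / Z = -0.003398 + j0.0007598 A = 0.003482∠167.4° A.
Step 6 — Complex power: S = V·I* = 0.004002 + j0.0381 VA.
Step 7 — Real power: P = Re(S) = 0.004002 W.
Step 8 — Reactive power: Q = Im(S) = 0.0381 VAR.
Step 9 — Apparent power: |S| = 0.0383 VA.
Step 10 — Power factor: PF = P/|S| = 0.1045 (lagging).

(a) P = 0.004002 W  (b) Q = 0.0381 VAR  (c) S = 0.0383 VA  (d) PF = 0.1045 (lagging)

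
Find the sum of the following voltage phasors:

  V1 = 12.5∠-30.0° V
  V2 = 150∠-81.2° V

Step 1 — Convert each phasor to rectangular form:
  V1 = 12.5·(cos(-30.0°) + j·sin(-30.0°)) = 10.83 - j6.25 V
  V2 = 150·(cos(-81.2°) + j·sin(-81.2°)) = 22.95 - j148.2 V
Step 2 — Sum components: V_total = 33.77 - j154.5 V.
Step 3 — Convert to polar: |V_total| = 158.1 V, ∠V_total = -77.7°.

V_total = 158.1∠-77.7° V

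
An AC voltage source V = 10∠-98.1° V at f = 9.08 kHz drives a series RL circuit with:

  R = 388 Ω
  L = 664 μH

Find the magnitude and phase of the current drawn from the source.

Step 1 — Angular frequency: ω = 2π·f = 2π·9080 = 5.705e+04 rad/s.
Step 2 — Component impedances:
  R: Z = R = 388 Ω
  L: Z = jωL = j·5.705e+04·0.000664 = 0 + j37.88 Ω
Step 3 — Series combination: Z_total = R + L = 388 + j37.88 Ω = 389.8∠5.6° Ω.
Step 4 — Source phasor: V = 10∠-98.1° V = -1.409 - j9.9 V.
Step 5 — Ohm's law: I = V / Z_total = (-1.409 - j9.9) / (388 + j37.88) = -0.006065 - j0.02492 A.
Step 6 — Convert to polar: |I| = 0.02565 A, ∠I = -103.7°.

I = 0.02565∠-103.7° A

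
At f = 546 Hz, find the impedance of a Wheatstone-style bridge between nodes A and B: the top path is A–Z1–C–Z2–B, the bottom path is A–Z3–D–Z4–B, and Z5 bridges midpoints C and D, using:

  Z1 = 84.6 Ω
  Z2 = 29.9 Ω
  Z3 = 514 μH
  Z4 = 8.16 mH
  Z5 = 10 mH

Step 1 — Angular frequency: ω = 2π·f = 2π·546 = 3431 rad/s.
Step 2 — Component impedances:
  Z1: Z = R = 84.6 Ω
  Z2: Z = R = 29.9 Ω
  Z3: Z = jωL = j·3431·0.000514 = 0 + j1.763 Ω
  Z4: Z = jωL = j·3431·0.00816 = 0 + j27.99 Ω
  Z5: Z = jωL = j·3431·0.01 = 0 + j34.31 Ω
Step 3 — Bridge requires nodal analysis (the Z5 bridge couples midpoints C and D, so the two paths cannot be reduced to a simple series/parallel combination). Setting node B to ground and injecting 1 A at node A, the 3-node admittance system at A, C, D solves to V_A = Z_AB = 7.047 + j20.92 Ω = 22.08∠71.4° Ω.

Z = 7.047 + j20.92 Ω = 22.08∠71.4° Ω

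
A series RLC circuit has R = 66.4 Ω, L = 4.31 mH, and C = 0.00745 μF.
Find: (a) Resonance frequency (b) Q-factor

Step 1 — Resonance condition Im(Z)=0 gives ω₀ = 1/√(LC).
Step 2 — ω₀ = 1/√(0.00431·7.45e-09) = 1.765e+05 rad/s.
Step 3 — f₀ = ω₀/(2π) = 2.809e+04 Hz.
Step 4 — Series Q: Q = ω₀L/R = 1.765e+05·0.00431/66.4 = 11.45.

(a) f₀ = 2.809e+04 Hz  (b) Q = 11.45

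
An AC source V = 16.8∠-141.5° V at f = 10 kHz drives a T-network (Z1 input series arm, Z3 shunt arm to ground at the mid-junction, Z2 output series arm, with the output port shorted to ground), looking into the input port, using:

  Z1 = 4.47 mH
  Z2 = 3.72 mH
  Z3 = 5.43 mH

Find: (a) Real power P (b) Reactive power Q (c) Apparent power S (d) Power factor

Step 1 — Angular frequency: ω = 2π·f = 2π·1e+04 = 6.283e+04 rad/s.
Step 2 — Component impedances:
  Z1: Z = jωL = j·6.283e+04·0.00447 = 0 + j280.9 Ω
  Z2: Z = jωL = j·6.283e+04·0.00372 = 0 + j233.7 Ω
  Z3: Z = jωL = j·6.283e+04·0.00543 = 0 + j341.2 Ω
Step 3 — With the output port shorted to ground, the output series arm Z2 runs from the junction to ground; the shunt arm Z3 also runs from the junction to ground. They appear in parallel: Z3 || Z2 = 0 + j138.7 Ω.
Step 4 — Series with input arm Z1: Z_in = Z1 + (Z3 || Z2) = 0 + j419.6 Ω = 419.6∠90.0° Ω.
Step 5 — Source phasor: V = 16.8∠-141.5° V = -13.15 - j10.46 V.
Step 6 — Current: I = V / Z = -0.02493 + j0.03134 A = 0.04004∠128.5° A.
Step 7 — Complex power: S = V·I* = 0 + j0.6727 VA.
Step 8 — Real power: P = Re(S) = 0 W.
Step 9 — Reactive power: Q = Im(S) = 0.6727 VAR.
Step 10 — Apparent power: |S| = 0.6727 VA.
Step 11 — Power factor: PF = P/|S| = 0 (lagging).

(a) P = 0 W  (b) Q = 0.6727 VAR  (c) S = 0.6727 VA  (d) PF = 0 (lagging)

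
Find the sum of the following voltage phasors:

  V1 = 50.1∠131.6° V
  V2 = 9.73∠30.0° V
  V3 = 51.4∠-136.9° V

Step 1 — Convert each phasor to rectangular form:
  V1 = 50.1·(cos(131.6°) + j·sin(131.6°)) = -33.26 + j37.46 V
  V2 = 9.73·(cos(30.0°) + j·sin(30.0°)) = 8.426 + j4.865 V
  V3 = 51.4·(cos(-136.9°) + j·sin(-136.9°)) = -37.53 - j35.12 V
Step 2 — Sum components: V_total = -62.37 + j7.209 V.
Step 3 — Convert to polar: |V_total| = 62.78 V, ∠V_total = 173.4°.

V_total = 62.78∠173.4° V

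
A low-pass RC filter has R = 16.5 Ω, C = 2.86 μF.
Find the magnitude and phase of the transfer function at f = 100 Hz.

Step 1 — Angular frequency: ω = 2π·100 = 628.3 rad/s.
Step 2 — Transfer function: H(jω) = 1/(1 + jωRC).
Step 3 — Denominator: 1 + jωRC = 1 + j·628.3·16.5·2.86e-06 = 1 + j0.02965.
Step 4 — H = 0.9991 - j0.02962.
Step 5 — Magnitude: |H| = 0.9996 (-0.0 dB); phase: φ = -1.7°.

|H| = 0.9996 (-0.0 dB), φ = -1.7°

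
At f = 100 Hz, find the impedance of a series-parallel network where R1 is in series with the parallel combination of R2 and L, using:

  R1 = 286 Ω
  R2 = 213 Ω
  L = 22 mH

Step 1 — Angular frequency: ω = 2π·f = 2π·100 = 628.3 rad/s.
Step 2 — Component impedances:
  R1: Z = R = 286 Ω
  R2: Z = R = 213 Ω
  L: Z = jωL = j·628.3·0.022 = 0 + j13.82 Ω
Step 3 — Parallel branch: R2 || L = 1/(1/R2 + 1/L) = 0.8933 + j13.77 Ω.
Step 4 — Series with R1: Z_total = R1 + (R2 || L) = 286.9 + j13.77 Ω = 287.2∠2.7° Ω.

Z = 286.9 + j13.77 Ω = 287.2∠2.7° Ω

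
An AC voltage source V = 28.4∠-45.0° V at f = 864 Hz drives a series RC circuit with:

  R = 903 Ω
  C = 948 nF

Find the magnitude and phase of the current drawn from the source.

Step 1 — Angular frequency: ω = 2π·f = 2π·864 = 5429 rad/s.
Step 2 — Component impedances:
  R: Z = R = 903 Ω
  C: Z = 1/(jωC) = -j/(ω·C) = 0 - j194.3 Ω
Step 3 — Series combination: Z_total = R + C = 903 - j194.3 Ω = 923.7∠-12.1° Ω.
Step 4 — Source phasor: V = 28.4∠-45.0° V = 20.08 - j20.08 V.
Step 5 — Ohm's law: I = V / Z_total = (20.08 - j20.08) / (903 - j194.3) = 0.02583 - j0.01668 A.
Step 6 — Convert to polar: |I| = 0.03075 A, ∠I = -32.9°.

I = 0.03075∠-32.9° A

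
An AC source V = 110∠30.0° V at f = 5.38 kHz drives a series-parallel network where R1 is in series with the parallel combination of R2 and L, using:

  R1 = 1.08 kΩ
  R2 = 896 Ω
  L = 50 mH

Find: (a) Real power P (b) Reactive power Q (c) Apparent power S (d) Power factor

Step 1 — Angular frequency: ω = 2π·f = 2π·5380 = 3.38e+04 rad/s.
Step 2 — Component impedances:
  R1: Z = R = 1080 Ω
  R2: Z = R = 896 Ω
  L: Z = jωL = j·3.38e+04·0.05 = 0 + j1690 Ω
Step 3 — Parallel branch: R2 || L = 1/(1/R2 + 1/L) = 699.4 + j370.8 Ω.
Step 4 — Series with R1: Z_total = R1 + (R2 || L) = 1779 + j370.8 Ω = 1818∠11.8° Ω.
Step 5 — Source phasor: V = 110∠30.0° V = 95.26 + j55 V.
Step 6 — Current: I = V / Z = 0.05748 + j0.01893 A = 0.06052∠18.2° A.
Step 7 — Complex power: S = V·I* = 6.517 + j1.358 VA.
Step 8 — Real power: P = Re(S) = 6.517 W.
Step 9 — Reactive power: Q = Im(S) = 1.358 VAR.
Step 10 — Apparent power: |S| = 6.657 VA.
Step 11 — Power factor: PF = P/|S| = 0.979 (lagging).

(a) P = 6.517 W  (b) Q = 1.358 VAR  (c) S = 6.657 VA  (d) PF = 0.979 (lagging)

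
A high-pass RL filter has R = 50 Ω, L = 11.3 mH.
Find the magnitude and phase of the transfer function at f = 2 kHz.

Step 1 — Angular frequency: ω = 2π·2000 = 1.257e+04 rad/s.
Step 2 — Transfer function: H(jω) = jωL/(R + jωL).
Step 3 — Numerator jωL = j·142; denominator R + jωL = 50 + j142.
Step 4 — H = 0.8897 + j0.3133.
Step 5 — Magnitude: |H| = 0.9432 (-0.5 dB); phase: φ = 19.4°.

|H| = 0.9432 (-0.5 dB), φ = 19.4°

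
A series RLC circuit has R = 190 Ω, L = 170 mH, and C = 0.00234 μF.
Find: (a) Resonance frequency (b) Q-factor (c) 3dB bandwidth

Step 1 — Resonance: ω₀ = 1/√(LC) = 1/√(0.17·2.34e-09) = 5.014e+04 rad/s.
Step 2 — f₀ = ω₀/(2π) = 7980 Hz.
Step 3 — Series Q: Q = ω₀L/R = 5.014e+04·0.17/190 = 44.86.
Step 4 — Bandwidth: Δω = ω₀/Q = 1118 rad/s; BW = Δω/(2π) = 177.9 Hz.

(a) f₀ = 7980 Hz  (b) Q = 44.86  (c) BW = 177.9 Hz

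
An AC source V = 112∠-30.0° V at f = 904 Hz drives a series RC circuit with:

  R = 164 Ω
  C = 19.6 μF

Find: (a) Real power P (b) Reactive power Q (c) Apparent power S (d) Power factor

Step 1 — Angular frequency: ω = 2π·f = 2π·904 = 5680 rad/s.
Step 2 — Component impedances:
  R: Z = R = 164 Ω
  C: Z = 1/(jωC) = -j/(ω·C) = 0 - j8.982 Ω
Step 3 — Series combination: Z_total = R + C = 164 - j8.982 Ω = 164.2∠-3.1° Ω.
Step 4 — Source phasor: V = 112∠-30.0° V = 96.99 - j56 V.
Step 5 — Current: I = V / Z = 0.6083 - j0.3081 A = 0.6819∠-26.9° A.
Step 6 — Complex power: S = V·I* = 76.26 - j4.177 VA.
Step 7 — Real power: P = Re(S) = 76.26 W.
Step 8 — Reactive power: Q = Im(S) = -4.177 VAR.
Step 9 — Apparent power: |S| = 76.37 VA.
Step 10 — Power factor: PF = P/|S| = 0.9985 (leading).

(a) P = 76.26 W  (b) Q = -4.177 VAR  (c) S = 76.37 VA  (d) PF = 0.9985 (leading)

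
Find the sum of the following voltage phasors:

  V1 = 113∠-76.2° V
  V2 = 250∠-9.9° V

Step 1 — Convert each phasor to rectangular form:
  V1 = 113·(cos(-76.2°) + j·sin(-76.2°)) = 26.95 - j109.7 V
  V2 = 250·(cos(-9.9°) + j·sin(-9.9°)) = 246.3 - j42.98 V
Step 2 — Sum components: V_total = 273.2 - j152.7 V.
Step 3 — Convert to polar: |V_total| = 313 V, ∠V_total = -29.2°.

V_total = 313∠-29.2° V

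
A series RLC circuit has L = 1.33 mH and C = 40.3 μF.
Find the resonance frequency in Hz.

Step 1 — Resonance condition Im(Z)=0 gives ω₀ = 1/√(LC).
Step 2 — ω₀ = 1/√(0.00133·4.03e-05) = 4319 rad/s.
Step 3 — f₀ = ω₀/(2π) = 687.5 Hz.

f₀ = 687.5 Hz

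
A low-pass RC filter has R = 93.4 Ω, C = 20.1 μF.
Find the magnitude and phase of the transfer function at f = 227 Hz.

Step 1 — Angular frequency: ω = 2π·227 = 1426 rad/s.
Step 2 — Transfer function: H(jω) = 1/(1 + jωRC).
Step 3 — Denominator: 1 + jωRC = 1 + j·1426·93.4·2.01e-05 = 1 + j2.678.
Step 4 — H = 0.1224 - j0.3278.
Step 5 — Magnitude: |H| = 0.3499 (-9.1 dB); phase: φ = -69.5°.

|H| = 0.3499 (-9.1 dB), φ = -69.5°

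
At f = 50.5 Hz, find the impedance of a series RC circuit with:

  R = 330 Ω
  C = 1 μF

Step 1 — Angular frequency: ω = 2π·f = 2π·50.5 = 317.3 rad/s.
Step 2 — Component impedances:
  R: Z = R = 330 Ω
  C: Z = 1/(jωC) = -j/(ω·C) = 0 - j3152 Ω
Step 3 — Series combination: Z_total = R + C = 330 - j3152 Ω = 3169∠-84.0° Ω.

Z = 330 - j3152 Ω = 3169∠-84.0° Ω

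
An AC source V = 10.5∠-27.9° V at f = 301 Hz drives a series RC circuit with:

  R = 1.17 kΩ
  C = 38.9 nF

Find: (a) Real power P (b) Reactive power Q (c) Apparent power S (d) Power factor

Step 1 — Angular frequency: ω = 2π·f = 2π·301 = 1891 rad/s.
Step 2 — Component impedances:
  R: Z = R = 1170 Ω
  C: Z = 1/(jωC) = -j/(ω·C) = 0 - j1.359e+04 Ω
Step 3 — Series combination: Z_total = R + C = 1170 - j1.359e+04 Ω = 1.364e+04∠-85.1° Ω.
Step 4 — Source phasor: V = 10.5∠-27.9° V = 9.28 - j4.913 V.
Step 5 — Current: I = V / Z = 0.0004171 + j0.0006468 A = 0.0007696∠57.2° A.
Step 6 — Complex power: S = V·I* = 0.000693 - j0.008051 VA.
Step 7 — Real power: P = Re(S) = 0.000693 W.
Step 8 — Reactive power: Q = Im(S) = -0.008051 VAR.
Step 9 — Apparent power: |S| = 0.008081 VA.
Step 10 — Power factor: PF = P/|S| = 0.08576 (leading).

(a) P = 0.000693 W  (b) Q = -0.008051 VAR  (c) S = 0.008081 VA  (d) PF = 0.08576 (leading)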